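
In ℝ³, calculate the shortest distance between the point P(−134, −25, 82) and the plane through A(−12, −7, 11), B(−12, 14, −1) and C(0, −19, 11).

AB = (0, 21, −12) and AC = (12, −12, 0), so a normal is n = AB × AC = (−144, −144, −252).
d = |(-144)·(-134) + (-144)·(-25) + (-252)·82 − (-36)| / √(20736 + 20736 + 63504) = |2268| / 324 = 7.

7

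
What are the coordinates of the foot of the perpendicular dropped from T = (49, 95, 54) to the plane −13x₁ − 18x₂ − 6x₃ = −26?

n = (−13, −18, −6), |n|² = 529, and n·T − (-26) = -2645.
t = -2645/529 = -5, so the foot is T − t·n = (49, 95, 54) − (-5)·(−13, −18, −6) = (−16, 5, 24).

(-16, 5, 24)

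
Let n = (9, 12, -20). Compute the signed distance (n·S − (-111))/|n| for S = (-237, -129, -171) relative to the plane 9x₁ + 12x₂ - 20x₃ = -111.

-6

n·S − (-111) = -150.
|n| = 25, so the signed distance is -150/25 = -6.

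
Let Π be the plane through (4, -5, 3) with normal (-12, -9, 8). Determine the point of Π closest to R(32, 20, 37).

n = (-12, -9, 8), |n|² = 289, and n·R − 21 = -289.
t = -289/289 = -1, so the foot is R − t·n = (32, 20, 37) − (-1)·(-12, -9, 8) = (20, 11, 45).

(20, 11, 45)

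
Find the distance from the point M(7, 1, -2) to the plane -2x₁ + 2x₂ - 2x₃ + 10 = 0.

√3/3

d = |(-2)·7 + 2·1 + (-2)·(-2) − (-10)| / √(4 + 4 + 4) = |2| / (2√3) = √3/3.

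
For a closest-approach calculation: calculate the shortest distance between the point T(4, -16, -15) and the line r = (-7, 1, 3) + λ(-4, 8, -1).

Direction vector d = (-4, 8, -1).
AP = (11, -17, -18); AP·d = -162, |AP|² = 734, |d|² = 81.
distance² = |AP|² − (AP·d)²/|d|² = 734 − 26244/81 = 410, so the distance is √410.

√410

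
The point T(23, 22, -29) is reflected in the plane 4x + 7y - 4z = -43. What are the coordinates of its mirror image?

(-17, -48, 11)

With n = (4, 7, -4), the signed offset is (n·T − (-43))/|n|² = 405/81 = 5.
T' = T − 2t·n = (23, 22, -29) − 10·(4, 7, -4) = (-17, -48, 11).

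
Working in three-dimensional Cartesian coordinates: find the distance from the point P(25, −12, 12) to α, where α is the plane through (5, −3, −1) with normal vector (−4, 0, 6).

1/√13

The plane has equation n·(r − (5, −3, −1)) = 0, i.e. n·r = -26.
Then n·(25, −12, 12) − (−26) = −2.
|n| = √(16 + 0 + 36) = 2√13, so the distance is |-2|/(2√13) = √13/13.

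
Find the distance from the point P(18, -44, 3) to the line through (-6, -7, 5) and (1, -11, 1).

√653

A direction vector is d = (7, -4, -4).
AP = (24, -37, -2), and AP × d = (140, 82, 163).
|AP × d|² = 52893 and |d|² = 81, so the distance is √(52893/81) = √653.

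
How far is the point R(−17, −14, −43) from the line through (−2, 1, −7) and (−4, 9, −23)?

A direction vector is d = (−2, 8, −16).
AP = (−15, −15, −36), and AP × d = (528, −168, −150).
|AP × d|² = 329508 and |d|² = 324, so the distance is √(329508/324) = √1017 = 3√113.

3√113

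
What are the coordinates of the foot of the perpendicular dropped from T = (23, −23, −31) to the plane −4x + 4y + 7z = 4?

n = (−4, 4, 7), |n|² = 81, and n·T − 4 = -405.
t = -405/81 = -5, so the foot is T − t·n = (23, −23, −31) − (-5)·(−4, 4, 7) = (3, −3, 4).

(3, -3, 4)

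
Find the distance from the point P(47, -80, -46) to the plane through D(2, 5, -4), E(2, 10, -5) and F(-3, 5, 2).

25/√62

DE = (0, 5, -1) and DF = (-5, 0, 6), so a normal is n = DE × DF = (30, 5, 25).
d = |30·47 + 5·(-80) + 25·(-46) − (-15)| / √(900 + 25 + 625) = |-125| / (5√62) = 25/√62.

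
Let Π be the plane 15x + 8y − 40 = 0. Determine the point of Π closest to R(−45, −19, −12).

(0, 5, -12)

n = (15, 8, 0), |n|² = 289, and n·R − 40 = -867.
t = -867/289 = -3, so the foot is R − t·n = (−45, −19, −12) − (-3)·(15, 8, 0) = (0, 5, −12).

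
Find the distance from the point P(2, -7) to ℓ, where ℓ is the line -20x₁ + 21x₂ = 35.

222/29

d = |(-20)·2 + 21·(-7) − 35| / √(400 + 441) = |-222|/29 = 222/29.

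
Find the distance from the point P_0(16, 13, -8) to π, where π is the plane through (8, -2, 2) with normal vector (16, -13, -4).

9/7

The plane has equation n·(r − (8, -2, 2)) = 0, i.e. n·r = 146.
Then n·(16, 13, -8) - 146 = -27.
|n| = √(256 + 169 + 16) = 21, so the distance is |-27|/21 = 9/7.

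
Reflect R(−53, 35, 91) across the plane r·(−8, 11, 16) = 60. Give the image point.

n = (−8, 11, 16), |n|² = 441, n·R − 60 = 2205, so t = 2205/441 = 5.
Foot F = R − 5·n = (−13, −20, 11); the reflection is 2F − R = (27, −75, −69).

(27, -75, -69)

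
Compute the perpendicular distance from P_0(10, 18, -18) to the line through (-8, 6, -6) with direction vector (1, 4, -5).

3√26

Direction vector d = (1, 4, -5).
AP = (18, 12, -12); AP·d = 126, |AP|² = 612, |d|² = 42.
distance² = |AP|² − (AP·d)²/|d|² = 612 − 15876/42 = 234, so the distance is 3√26.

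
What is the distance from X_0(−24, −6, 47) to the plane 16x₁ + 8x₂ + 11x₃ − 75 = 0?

10/21

Normal vector n = (16, 8, 11), and n·(−24, −6, 47) − 75 = 10.
|n| = √(256 + 64 + 121) = 21, so the distance is |10|/21 = 10/21.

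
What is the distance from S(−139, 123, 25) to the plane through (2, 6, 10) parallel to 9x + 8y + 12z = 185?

Parallel planes share the normal n = (9, 8, 12); since (2, 6, 10) lies on the plane, its equation is 9x + 8y + 12z = 186.
d = |9·(-139) + 8·123 + 12·25 − 186| / √(81 + 64 + 144) = |-153| / 17 = 9.

9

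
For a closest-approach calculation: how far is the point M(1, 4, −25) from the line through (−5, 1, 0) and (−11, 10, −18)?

A direction vector is d = (−6, 9, −18).
AP = (6, 3, −25); AP·d = 441, |AP|² = 670, |d|² = 441.
distance² = |AP|² − (AP·d)²/|d|² = 670 − 194481/441 = 229, so the distance is √229.

√229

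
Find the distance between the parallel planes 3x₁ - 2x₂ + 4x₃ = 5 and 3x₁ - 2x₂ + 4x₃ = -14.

19√29/29

With common normal n = (3, -2, 4) (|n| = √29), the distance is |5 − (-14)|/|n| = 19/√29 = 19√29/29.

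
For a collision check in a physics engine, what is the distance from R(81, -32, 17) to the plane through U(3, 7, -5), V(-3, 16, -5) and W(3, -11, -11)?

UV = (-6, 9, 0) and UW = (0, -18, -6), so a normal is n = UV × UW = (-54, -36, 108).
Then n·(81, -32, 17) - (-954) = -432.
|n| = √(2916 + 1296 + 11664) = 126, so the distance is |-432|/126 = 24/7.

24/7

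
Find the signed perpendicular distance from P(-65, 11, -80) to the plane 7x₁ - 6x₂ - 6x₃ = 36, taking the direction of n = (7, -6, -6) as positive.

-7

n·P − 36 = -77.
|n| = 11, so the signed distance is -77/11 = -7.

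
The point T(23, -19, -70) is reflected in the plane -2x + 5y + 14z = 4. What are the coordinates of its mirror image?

(3, 31, 70)

With n = (-2, 5, 14), the signed offset is (n·T − 4)/|n|² = -1125/225 = -5.
T' = T − 2t·n = (23, -19, -70) − (-10)·(-2, 5, 14) = (3, 31, 70).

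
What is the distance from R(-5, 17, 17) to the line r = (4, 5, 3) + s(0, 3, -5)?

3√43

Direction vector d = (0, 3, -5).
AP = (-9, 12, 14); AP·d = -34, |AP|² = 421, |d|² = 34.
distance² = |AP|² − (AP·d)²/|d|² = 421 − 1156/34 = 387, so the distance is 3√43.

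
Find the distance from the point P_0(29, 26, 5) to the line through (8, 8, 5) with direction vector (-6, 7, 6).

3√85

Direction vector d = (-6, 7, 6).
AP = (21, 18, 0), and AP × d = (108, -126, 255).
|AP × d|² = 92565 and |d|² = 121, so the distance is √(92565/121) = √765 = 3√85.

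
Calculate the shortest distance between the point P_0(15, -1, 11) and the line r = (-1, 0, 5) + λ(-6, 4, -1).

Direction vector d = (-6, 4, -1).
AP = (16, -1, 6); AP·d = -106, |AP|² = 293, |d|² = 53.
distance² = |AP|² − (AP·d)²/|d|² = 293 − 11236/53 = 81, so the distance is 9.

9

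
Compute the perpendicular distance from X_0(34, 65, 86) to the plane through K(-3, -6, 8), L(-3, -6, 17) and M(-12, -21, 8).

KL = (0, 0, 9) and KM = (-9, -15, 0), so a normal is n = KL × KM = (135, -81, 0).
d = |135·34 + (-81)·65 − 81| / √(18225 + 6561 + 0) = |-756| / (27√34) = 14√34/17.

28/√34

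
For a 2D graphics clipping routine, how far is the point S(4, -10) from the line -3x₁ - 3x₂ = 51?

The normal to the line is n = (-3, -3) with |n| = 3√2.
|n·S − 51| = |18 − 51| = 33, so the distance is 33/(3√2) = 11/√2.

11√2/2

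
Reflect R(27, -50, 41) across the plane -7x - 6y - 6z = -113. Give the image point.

With n = (-7, -6, -6), the signed offset is (n·R − (-113))/|n|² = -22/121 = -2/11.
R' = R − 2t·n = (27, -50, 41) − (-4/11)·(-7, -6, -6) = (269/11, -574/11, 427/11).

(269/11, -574/11, 427/11)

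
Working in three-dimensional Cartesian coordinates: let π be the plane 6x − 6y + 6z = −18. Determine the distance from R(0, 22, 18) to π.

n = (6, −6, 6); n·P − (-18) = -6; |n| = 6√3; distance = 6/(6√3) = √3/3.

√3/3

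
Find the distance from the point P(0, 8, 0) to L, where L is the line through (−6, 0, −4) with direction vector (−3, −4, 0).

Direction vector d = (−3, −4, 0).
AP = (6, 8, 4); AP·d = -50, |AP|² = 116, |d|² = 25.
distance² = |AP|² − (AP·d)²/|d|² = 116 − 2500/25 = 16, so the distance is 4.

4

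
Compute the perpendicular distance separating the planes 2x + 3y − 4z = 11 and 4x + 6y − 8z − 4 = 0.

9√29/29

Divide the second equation by 2 to match normals: 2x + 3y − 4z = 2.
With common normal n = (2, 3, −4) (|n| = √29), the distance is |11 − 2|/|n| = 9/√29 = 9√29/29.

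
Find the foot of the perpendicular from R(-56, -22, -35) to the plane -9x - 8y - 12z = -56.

(-20, 10, 13)

n = (-9, -8, -12), |n|² = 289, and n·R − (-56) = 1156.
t = 1156/289 = 4, so the foot is R − t·n = (-56, -22, -35) − 4·(-9, -8, -12) = (-20, 10, 13).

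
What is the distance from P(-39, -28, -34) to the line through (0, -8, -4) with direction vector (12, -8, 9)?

Direction vector d = (12, -8, 9).
AP = (-39, -20, -30), and AP × d = (-420, -9, 552).
|AP × d|² = 481185 and |d|² = 289, so the distance is √(481185/289) = √1665 = 3√185.

3√185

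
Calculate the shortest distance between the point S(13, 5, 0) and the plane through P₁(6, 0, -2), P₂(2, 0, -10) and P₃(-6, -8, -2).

3/√14

P₁P₂ = (-4, 0, -8) and P₁P₃ = (-12, -8, 0), so a normal is n = P₁P₂ × P₁P₃ = (-64, 96, 32).
n = (-64, 96, 32); n·P − (-448) = 96; |n| = 32√14; distance = 96/(32√14) = 3√14/14.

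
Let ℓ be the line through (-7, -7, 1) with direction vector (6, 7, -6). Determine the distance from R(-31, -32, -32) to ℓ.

3√241

Direction vector d = (6, 7, -6).
AP = (-24, -25, -33); AP·d = -121, |AP|² = 2290, |d|² = 121.
distance² = |AP|² − (AP·d)²/|d|² = 2290 − 14641/121 = 2169, so the distance is 3√241.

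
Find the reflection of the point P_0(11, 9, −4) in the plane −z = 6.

n = (0, 0, −1), |n|² = 1, n·P_0 − 6 = -2, so t = -2/1 = -2.
Foot F = P_0 − (-2)·n = (11, 9, −6); the reflection is 2F − P_0 = (11, 9, −8).

(11, 9, -8)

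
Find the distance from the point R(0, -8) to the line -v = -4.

d = |0·0 + (-1)·(-8) − (-4)| / √(0 + 1) = |12|/1 = 12.

12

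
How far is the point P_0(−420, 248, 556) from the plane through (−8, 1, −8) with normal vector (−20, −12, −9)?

8

The plane has equation n·(r − (−8, 1, −8)) = 0, i.e. n·r = 220.
Then n·(−420, 248, 556) − 220 = 200.
|n| = √(400 + 144 + 81) = 25, so the distance is |200|/25 = 8.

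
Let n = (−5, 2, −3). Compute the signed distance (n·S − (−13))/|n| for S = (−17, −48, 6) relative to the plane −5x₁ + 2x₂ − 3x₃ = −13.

n·S − (-13) = -16.
|n| = √38, so the signed distance is -16/√38.

-16/√38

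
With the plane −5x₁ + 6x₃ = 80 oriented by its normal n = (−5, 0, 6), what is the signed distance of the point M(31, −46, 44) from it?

29√61/61

n·M − 80 = 29.
|n| = √61, so the signed distance is 29√61/61.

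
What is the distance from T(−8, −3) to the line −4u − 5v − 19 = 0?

28/√41

d = |(-4)·(-8) + (-5)·(-3) − 19| / √(16 + 25) = |28|/√41 = 28√41/41.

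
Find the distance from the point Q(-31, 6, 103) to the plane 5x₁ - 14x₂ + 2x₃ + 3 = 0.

2

d = |5·(-31) + (-14)·6 + 2·103 − (-3)| / √(25 + 196 + 4) = |-30| / 15 = 2.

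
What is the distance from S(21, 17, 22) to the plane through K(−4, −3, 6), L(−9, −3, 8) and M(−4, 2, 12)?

2√65/13

KL = (−5, 0, 2) and KM = (0, 5, 6), so a normal is n = KL × KM = (−10, 30, −25).
d = |(-10)·21 + 30·17 + (-25)·22 − (-200)| / √(100 + 900 + 625) = |-50| / (5√65) = 10/√65.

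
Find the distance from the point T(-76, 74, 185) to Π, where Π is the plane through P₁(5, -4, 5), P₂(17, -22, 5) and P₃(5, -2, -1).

P₁P₂ = (12, -18, 0) and P₁P₃ = (0, 2, -6), so a normal is n = P₁P₂ × P₁P₃ = (108, 72, 24).
Then n·(-76, 74, 185) - 372 = 1188.
|n| = √(11664 + 5184 + 576) = 132, so the distance is |1188|/132 = 9.

9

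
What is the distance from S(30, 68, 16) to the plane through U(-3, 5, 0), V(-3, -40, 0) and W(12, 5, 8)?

24/17

UV = (0, -45, 0) and UW = (15, 0, 8), so a normal is n = UV × UW = (-360, 0, 675).
Then n·(30, 68, 16) - 1080 = -1080.
|n| = √(129600 + 0 + 455625) = 765, so the distance is |-1080|/765 = 24/17.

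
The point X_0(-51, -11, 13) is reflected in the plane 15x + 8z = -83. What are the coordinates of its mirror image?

(9, -11, 45)

With n = (15, 0, 8), the signed offset is (n·X_0 − (-83))/|n|² = -578/289 = -2.
X_0' = X_0 − 2t·n = (-51, -11, 13) − (-4)·(15, 0, 8) = (9, -11, 45).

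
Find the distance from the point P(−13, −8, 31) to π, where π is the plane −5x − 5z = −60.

3√2

d = |(-5)·(-13) + (-5)·31 − (-60)| / √(25 + 0 + 25) = |-30| / (5√2) = 3√2.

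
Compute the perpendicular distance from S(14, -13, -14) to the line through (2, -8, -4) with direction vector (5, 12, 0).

Direction vector d = (5, 12, 0).
AP = (12, -5, -10), and AP × d = (120, -50, 169).
|AP × d|² = 45461 and |d|² = 169, so the distance is √(45461/169) = √269.

√269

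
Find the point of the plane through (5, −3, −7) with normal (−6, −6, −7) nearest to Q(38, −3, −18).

(32, -9, -25)

n = (−6, −6, −7), |n|² = 121, and n·Q − 37 = -121.
t = -121/121 = -1, so the foot is Q − t·n = (38, −3, −18) − (-1)·(−6, −6, −7) = (32, −9, −25).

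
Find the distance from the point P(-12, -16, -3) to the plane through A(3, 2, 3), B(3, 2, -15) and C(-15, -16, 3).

3/√2

AB = (0, 0, -18) and AC = (-18, -18, 0), so a normal is n = AB × AC = (-324, 324, 0).
Then n·(-12, -16, -3) - (-324) = -972.
|n| = √(104976 + 104976 + 0) = 324√2, so the distance is |-972|/(324√2) = 3/√2.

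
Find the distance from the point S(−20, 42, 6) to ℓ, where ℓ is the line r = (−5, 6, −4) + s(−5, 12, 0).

Direction vector d = (−5, 12, 0).
AP = (−15, 36, 10), and AP × d = (−120, −50, 0).
|AP × d|² = 16900 and |d|² = 169, so the distance is √(16900/169) = √100 = 10.

10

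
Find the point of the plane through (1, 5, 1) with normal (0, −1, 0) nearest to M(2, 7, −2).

(2, 5, -2)

The perpendicular from M has direction n = (0, −1, 0): r = (2, 7, −2) + t(0, −1, 0).
Substitute into the plane: n·(M + tn) = -5 gives -7 + 1t = -5, so t = 2.
Foot = (2, 7, −2) + 2·(0, −1, 0) = (2, 5, −2).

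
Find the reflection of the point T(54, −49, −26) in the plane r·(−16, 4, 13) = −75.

With n = (−16, 4, 13), the signed offset is (n·T − (-75))/|n|² = -1323/441 = -3.
T' = T − 2t·n = (54, −49, −26) − (-6)·(−16, 4, 13) = (−42, −25, 52).

(-42, -25, 52)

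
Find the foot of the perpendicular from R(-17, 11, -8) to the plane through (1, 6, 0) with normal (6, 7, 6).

The perpendicular from R has direction n = (6, 7, 6): r = (-17, 11, -8) + t(6, 7, 6).
Substitute into the plane: n·(R + tn) = 48 gives -73 + 121t = 48, so t = 1.
Foot = (-17, 11, -8) + 1·(6, 7, 6) = (-11, 18, -2).

(-11, 18, -2)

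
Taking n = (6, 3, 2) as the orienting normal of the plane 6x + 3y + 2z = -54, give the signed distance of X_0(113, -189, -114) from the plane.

n·X_0 − (-54) = -63.
|n| = 7, so the signed distance is -63/7 = -9.

-9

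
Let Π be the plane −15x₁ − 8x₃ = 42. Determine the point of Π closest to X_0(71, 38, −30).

(26, 38, -54)

n = (−15, 0, −8), |n|² = 289, and n·X_0 − 42 = -867.
t = -867/289 = -3, so the foot is X_0 − t·n = (71, 38, −30) − (-3)·(−15, 0, −8) = (26, 38, −54).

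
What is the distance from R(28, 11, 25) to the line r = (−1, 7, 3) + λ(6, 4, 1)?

√493

Direction vector d = (6, 4, 1).
AP = (29, 4, 22), and AP × d = (−84, 103, 92).
|AP × d|² = 26129 and |d|² = 53, so the distance is √(26129/53) = √493.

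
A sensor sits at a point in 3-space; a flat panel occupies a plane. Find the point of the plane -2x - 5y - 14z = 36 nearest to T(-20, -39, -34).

(-14, -24, 8)

n = (-2, -5, -14), |n|² = 225, and n·T − 36 = 675.
t = 675/225 = 3, so the foot is T − t·n = (-20, -39, -34) − 3·(-2, -5, -14) = (-14, -24, 8).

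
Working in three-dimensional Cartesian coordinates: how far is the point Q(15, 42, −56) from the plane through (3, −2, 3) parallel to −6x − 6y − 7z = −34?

7

Parallel planes share the normal n = (−6, −6, −7); since (3, −2, 3) lies on the plane, its equation is −6x − 6y − 7z = -27.
d = |(-6)·15 + (-6)·42 + (-7)·(-56) − (-27)| / √(36 + 36 + 49) = |77| / 11 = 7.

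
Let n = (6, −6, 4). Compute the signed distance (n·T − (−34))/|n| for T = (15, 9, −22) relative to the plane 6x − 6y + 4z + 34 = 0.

n·T − (-34) = -18.
|n| = 2√22, so the signed distance is -9/√22.

-9/√22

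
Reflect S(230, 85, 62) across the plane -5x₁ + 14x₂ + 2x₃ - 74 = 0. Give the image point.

(234, 369/5, 302/5)

With n = (-5, 14, 2), the signed offset is (n·S − 74)/|n|² = 90/225 = 2/5.
S' = S − 2t·n = (230, 85, 62) − (4/5)·(-5, 14, 2) = (234, 369/5, 302/5).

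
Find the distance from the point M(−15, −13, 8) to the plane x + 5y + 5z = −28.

n = (1, 5, 5); n·P − (-28) = -12; |n| = √51; distance = 12/√51 = 4√51/17.

4√51/17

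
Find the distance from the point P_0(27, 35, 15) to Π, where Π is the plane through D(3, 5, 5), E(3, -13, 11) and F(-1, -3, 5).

12/√14

DE = (0, -18, 6) and DF = (-4, -8, 0), so a normal is n = DE × DF = (48, -24, -72).
Then n·(27, 35, 15) - (-336) = -288.
|n| = √(2304 + 576 + 5184) = 24√14, so the distance is |-288|/(24√14) = 6√14/7.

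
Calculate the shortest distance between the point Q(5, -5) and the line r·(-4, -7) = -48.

The normal to the line is n = (-4, -7) with |n| = √65.
|n·Q − (-48)| = |15 − (-48)| = 63, so the distance is 63/√65 = 63√65/65.

63√65/65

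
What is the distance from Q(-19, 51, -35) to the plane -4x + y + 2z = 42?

Normal vector n = (-4, 1, 2), and n·(-19, 51, -35) - 42 = 15.
|n| = √(16 + 1 + 4) = √21, so the distance is |15|/√21 = 15/√21.

15/√21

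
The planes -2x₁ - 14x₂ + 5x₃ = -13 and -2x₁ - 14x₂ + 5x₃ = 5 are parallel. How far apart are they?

Both planes have normal n = (-2, -14, 5), |n| = 15. Any point on the first plane is at distance |5 − (-13)|/|n| = 18/15 = 6/5 from the second.

6/5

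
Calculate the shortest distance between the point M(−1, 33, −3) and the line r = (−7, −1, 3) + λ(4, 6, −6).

Direction vector d = (4, 6, −6).
AP = (6, 34, −6), and AP × d = (−168, 12, −100).
|AP × d|² = 38368 and |d|² = 88, so the distance is √(38368/88) = √436 = 2√109.

2√109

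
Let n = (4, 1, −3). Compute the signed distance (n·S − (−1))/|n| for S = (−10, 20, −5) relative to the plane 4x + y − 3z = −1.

n·S − (-1) = -4.
|n| = √26, so the signed distance is -4/√26.

-4/√26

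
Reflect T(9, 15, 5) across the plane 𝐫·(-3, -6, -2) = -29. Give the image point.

n = (-3, -6, -2), |n|² = 49, n·T − (-29) = -98, so t = -98/49 = -2.
Foot F = T − (-2)·n = (3, 3, 1); the reflection is 2F − T = (-3, -9, -3).

(-3, -9, -3)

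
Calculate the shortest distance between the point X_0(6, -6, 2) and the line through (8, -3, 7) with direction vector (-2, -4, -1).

Direction vector d = (-2, -4, -1).
AP = (-2, -3, -5), and AP × d = (-17, 8, 2).
|AP × d|² = 357 and |d|² = 21, so the distance is √(357/21) = √17.

√17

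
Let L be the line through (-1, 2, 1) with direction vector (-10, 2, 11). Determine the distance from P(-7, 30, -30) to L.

2√389

Direction vector d = (-10, 2, 11).
AP = (-6, 28, -31); AP·d = -225, |AP|² = 1781, |d|² = 225.
distance² = |AP|² − (AP·d)²/|d|² = 1781 − 50625/225 = 1556, so the distance is 2√389.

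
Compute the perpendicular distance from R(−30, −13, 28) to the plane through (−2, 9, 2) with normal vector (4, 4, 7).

2

The plane has equation n·(r − (−2, 9, 2)) = 0, i.e. n·r = 42.
Then n·(−30, −13, 28) − 42 = −18.
|n| = √(16 + 16 + 49) = 9, so the distance is |-18|/9 = 2.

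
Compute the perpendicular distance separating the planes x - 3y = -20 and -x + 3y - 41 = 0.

21√10/10

Divide the second equation by -1 to match normals: x - 3y = -41.
With common normal n = (1, -3, 0) (|n| = √10), the distance is |(-20) − (-41)|/|n| = 21/√10.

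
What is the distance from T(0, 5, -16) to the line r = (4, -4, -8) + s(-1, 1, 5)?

√134

Direction vector d = (-1, 1, 5).
AP = (-4, 9, -8); AP·d = -27, |AP|² = 161, |d|² = 27.
distance² = |AP|² − (AP·d)²/|d|² = 161 − 729/27 = 134, so the distance is √134.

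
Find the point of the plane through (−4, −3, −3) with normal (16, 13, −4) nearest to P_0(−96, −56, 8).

The perpendicular from P_0 has direction n = (16, 13, −4): r = (−96, −56, 8) + μ(16, 13, −4).
Substitute into the plane: n·(P_0 + μn) = -91 gives -2296 + 441μ = -91, so μ = 5.
Foot = (−96, −56, 8) + 5·(16, 13, −4) = (−16, 9, −12).

(-16, 9, -12)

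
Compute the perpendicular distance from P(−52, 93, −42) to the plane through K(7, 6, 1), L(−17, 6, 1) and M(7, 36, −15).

3

KL = (−24, 0, 0) and KM = (0, 30, −16), so a normal is n = KL × KM = (0, −384, −720).
Then n·(−52, 93, −42) − (−3024) = −2448.
|n| = √(0 + 147456 + 518400) = 816, so the distance is |-2448|/816 = 3.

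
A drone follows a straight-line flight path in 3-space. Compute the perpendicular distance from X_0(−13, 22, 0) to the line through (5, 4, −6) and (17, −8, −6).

A direction vector is d = (12, −12, 0).
AP = (−18, 18, 6); AP·d = -432, |AP|² = 684, |d|² = 288.
distance² = |AP|² − (AP·d)²/|d|² = 684 − 186624/288 = 36, so the distance is 6.

6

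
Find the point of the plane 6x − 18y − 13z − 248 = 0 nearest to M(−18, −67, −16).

The perpendicular from M has direction n = (6, −18, −13): r = (−18, −67, −16) + μ(6, −18, −13).
Substitute into the plane: n·(M + μn) = 248 gives 1306 + 529μ = 248, so μ = -2.
Foot = (−18, −67, −16) + (-2)·(6, −18, −13) = (−30, −31, 10).

(-30, -31, 10)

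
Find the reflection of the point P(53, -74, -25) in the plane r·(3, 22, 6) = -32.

(71, 58, 11)

With n = (3, 22, 6), the signed offset is (n·P − (-32))/|n|² = -1587/529 = -3.
P' = P − 2t·n = (53, -74, -25) − (-6)·(3, 22, 6) = (71, 58, 11).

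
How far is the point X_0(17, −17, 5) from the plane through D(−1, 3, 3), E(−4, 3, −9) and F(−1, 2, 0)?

10/√26

DE = (−3, 0, −12) and DF = (0, −1, −3), so a normal is n = DE × DF = (−12, −9, 3).
Then n·(17, −17, 5) − (−6) = −30.
|n| = √(144 + 81 + 9) = 3√26, so the distance is |-30|/(3√26) = 10/√26.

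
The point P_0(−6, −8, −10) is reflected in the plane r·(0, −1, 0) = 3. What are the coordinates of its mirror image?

n = (0, −1, 0), |n|² = 1, n·P_0 − 3 = 5, so t = 5/1 = 5.
Foot F = P_0 − 5·n = (−6, −3, −10); the reflection is 2F − P_0 = (−6, 2, −10).

(-6, 2, -10)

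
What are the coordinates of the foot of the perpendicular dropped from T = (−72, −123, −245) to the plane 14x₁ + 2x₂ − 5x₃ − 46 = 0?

n = (14, 2, −5), |n|² = 225, and n·T − 46 = -75.
t = -75/225 = -1/3, so the foot is T − t·n = (−72, −123, −245) − (-1/3)·(14, 2, −5) = (−202/3, −367/3, −740/3).

(-202/3, -367/3, -740/3)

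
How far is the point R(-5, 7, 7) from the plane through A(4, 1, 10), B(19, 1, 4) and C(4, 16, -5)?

√6/6

AB = (15, 0, -6) and AC = (0, 15, -15), so a normal is n = AB × AC = (90, 225, 225).
Then n·(-5, 7, 7) - 2835 = -135.
|n| = √(8100 + 50625 + 50625) = 135√6, so the distance is |-135|/(135√6) = 1/√6.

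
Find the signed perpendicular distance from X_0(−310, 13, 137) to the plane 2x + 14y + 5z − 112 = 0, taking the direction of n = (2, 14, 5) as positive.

9

n·X_0 − 112 = 135.
|n| = 15, so the signed distance is 135/15 = 9.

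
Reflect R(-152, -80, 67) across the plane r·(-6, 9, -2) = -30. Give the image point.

(-1576/11, -1024/11, 769/11)

With n = (-6, 9, -2), the signed offset is (n·R − (-30))/|n|² = 88/121 = 8/11.
R' = R − 2t·n = (-152, -80, 67) − (16/11)·(-6, 9, -2) = (-1576/11, -1024/11, 769/11).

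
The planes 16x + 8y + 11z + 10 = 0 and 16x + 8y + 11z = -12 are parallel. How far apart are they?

With common normal n = (16, 8, 11) (|n| = 21), the distance is |(-10) − (-12)|/|n| = 2/21.

2/21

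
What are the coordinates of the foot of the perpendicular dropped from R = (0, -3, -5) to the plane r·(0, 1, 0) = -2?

(0, -2, -5)

The perpendicular from R has direction n = (0, 1, 0): r = (0, -3, -5) + μ(0, 1, 0).
Substitute into the plane: n·(R + μn) = -2 gives -3 + 1μ = -2, so μ = 1.
Foot = (0, -3, -5) + 1·(0, 1, 0) = (0, -2, -5).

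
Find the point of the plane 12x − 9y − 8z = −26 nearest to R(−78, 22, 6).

(-30, -14, -26)

The perpendicular from R has direction n = (12, −9, −8): r = (−78, 22, 6) + μ(12, −9, −8).
Substitute into the plane: n·(R + μn) = -26 gives -1182 + 289μ = -26, so μ = 4.
Foot = (−78, 22, 6) + 4·(12, −9, −8) = (−30, −14, −26).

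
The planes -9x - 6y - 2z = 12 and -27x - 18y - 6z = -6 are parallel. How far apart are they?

14/11

Divide the second equation by 3 to match normals: -9x - 6y - 2z = -2.
Both planes have normal n = (-9, -6, -2), |n| = 11. Any point on the first plane is at distance |(-2) − 12|/|n| = 14/11 from the second.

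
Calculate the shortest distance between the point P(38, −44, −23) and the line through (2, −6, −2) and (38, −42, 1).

2√145

A direction vector is d = (36, −36, 3).
AP = (36, −38, −21); AP·d = 2601, |AP|² = 3181, |d|² = 2601.
distance² = |AP|² − (AP·d)²/|d|² = 3181 − 6765201/2601 = 580, so the distance is 2√145.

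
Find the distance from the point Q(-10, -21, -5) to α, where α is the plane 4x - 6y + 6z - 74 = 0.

Normal vector n = (4, -6, 6), and n·(-10, -21, -5) - 74 = -18.
|n| = √(16 + 36 + 36) = 2√22, so the distance is |-18|/(2√22) = 9/√22.

9√22/22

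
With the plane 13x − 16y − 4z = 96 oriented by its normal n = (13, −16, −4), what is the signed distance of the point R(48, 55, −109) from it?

n·R − 96 = 84.
|n| = 21, so the signed distance is 84/21 = 4.

4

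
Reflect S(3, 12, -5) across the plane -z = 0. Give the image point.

(3, 12, 5)

With n = (0, 0, -1), the signed offset is (n·S − 0)/|n|² = 5/1 = 5.
S' = S − 2t·n = (3, 12, -5) − 10·(0, 0, -1) = (3, 12, 5).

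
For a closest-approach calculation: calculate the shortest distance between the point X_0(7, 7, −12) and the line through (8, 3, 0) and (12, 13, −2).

√131

A direction vector is d = (4, 10, −2).
AP = (−1, 4, −12); AP·d = 60, |AP|² = 161, |d|² = 120.
distance² = |AP|² − (AP·d)²/|d|² = 161 − 3600/120 = 131, so the distance is √131.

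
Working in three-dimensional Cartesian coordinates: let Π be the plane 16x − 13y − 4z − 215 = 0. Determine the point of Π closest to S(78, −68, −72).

(-2, -3, -52)

The perpendicular from S has direction n = (16, −13, −4): r = (78, −68, −72) + t(16, −13, −4).
Substitute into the plane: n·(S + tn) = 215 gives 2420 + 441t = 215, so t = -5.
Foot = (78, −68, −72) + (-5)·(16, −13, −4) = (−2, −3, −52).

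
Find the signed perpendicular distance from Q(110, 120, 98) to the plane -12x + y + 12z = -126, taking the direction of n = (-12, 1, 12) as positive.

n·Q − (-126) = 102.
|n| = 17, so the signed distance is 102/17 = 6.

6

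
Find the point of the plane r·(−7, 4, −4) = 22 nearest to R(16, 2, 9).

The perpendicular from R has direction n = (−7, 4, −4): r = (16, 2, 9) + λ(−7, 4, −4).
Substitute into the plane: n·(R + λn) = 22 gives -140 + 81λ = 22, so λ = 2.
Foot = (16, 2, 9) + 2·(−7, 4, −4) = (2, 10, 1).

(2, 10, 1)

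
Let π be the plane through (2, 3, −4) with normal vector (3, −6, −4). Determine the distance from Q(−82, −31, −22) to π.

24/√61

The plane has equation n·(r − (2, 3, −4)) = 0, i.e. n·r = 4.
Then n·(−82, −31, −22) − 4 = 24.
|n| = √(9 + 36 + 16) = √61, so the distance is |24|/√61 = 24/√61.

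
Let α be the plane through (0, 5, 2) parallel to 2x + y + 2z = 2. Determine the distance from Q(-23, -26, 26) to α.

29/3

Parallel planes share the normal n = (2, 1, 2); since (0, 5, 2) lies on the plane, its equation is 2x + y + 2z = 9.
n = (2, 1, 2); n·P − 9 = -29; |n| = 3; distance = 29/3.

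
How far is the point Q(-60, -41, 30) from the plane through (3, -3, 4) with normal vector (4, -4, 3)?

22√41/41

The plane has equation n·(r − (3, -3, 4)) = 0, i.e. n·r = 36.
d = |4·(-60) + (-4)·(-41) + 3·30 − 36| / √(16 + 16 + 9) = |-22| / √41 = 22/√41.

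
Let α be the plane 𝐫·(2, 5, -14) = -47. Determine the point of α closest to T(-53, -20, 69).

The perpendicular from T has direction n = (2, 5, -14): r = (-53, -20, 69) + t(2, 5, -14).
Substitute into the plane: n·(T + tn) = -47 gives -1172 + 225t = -47, so t = 5.
Foot = (-53, -20, 69) + 5·(2, 5, -14) = (-43, 5, -1).

(-43, 5, -1)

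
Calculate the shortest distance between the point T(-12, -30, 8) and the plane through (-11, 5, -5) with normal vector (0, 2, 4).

The plane has equation n·(r − (-11, 5, -5)) = 0, i.e. n·r = -10.
d = |2·(-30) + 4·8 − (-10)| / √(0 + 4 + 16) = |-18| / (2√5) = 9√5/5.

9/√5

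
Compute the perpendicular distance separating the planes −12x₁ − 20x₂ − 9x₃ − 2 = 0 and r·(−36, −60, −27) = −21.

Divide the second equation by 3 to match normals: −12x₁ − 20x₂ − 9x₃ = -7.
With common normal n = (−12, −20, −9) (|n| = 25), the distance is |2 − (-7)|/|n| = 9/25.

9/25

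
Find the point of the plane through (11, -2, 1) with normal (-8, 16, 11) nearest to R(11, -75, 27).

The perpendicular from R has direction n = (-8, 16, 11): r = (11, -75, 27) + λ(-8, 16, 11).
Substitute into the plane: n·(R + λn) = -109 gives -991 + 441λ = -109, so λ = 2.
Foot = (11, -75, 27) + 2·(-8, 16, 11) = (-5, -43, 49).

(-5, -43, 49)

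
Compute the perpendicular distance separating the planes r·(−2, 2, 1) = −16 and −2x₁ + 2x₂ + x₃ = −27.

11/3

Both planes have normal n = (−2, 2, 1), |n| = 3. Any point on the first plane is at distance |(-27) − (-16)|/|n| = 11/3 from the second.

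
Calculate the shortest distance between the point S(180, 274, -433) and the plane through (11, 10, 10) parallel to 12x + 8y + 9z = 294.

Parallel planes share the normal n = (12, 8, 9); since (11, 10, 10) lies on the plane, its equation is 12x + 8y + 9z = 302.
Then n·(180, 274, -433) - 302 = 153.
|n| = √(144 + 64 + 81) = 17, so the distance is |153|/17 = 9.

9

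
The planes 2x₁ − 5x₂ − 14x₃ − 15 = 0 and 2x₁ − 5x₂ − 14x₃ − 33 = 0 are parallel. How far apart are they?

6/5

With common normal n = (2, −5, −14) (|n| = 15), the distance is |15 − 33|/|n| = 18/15 = 6/5.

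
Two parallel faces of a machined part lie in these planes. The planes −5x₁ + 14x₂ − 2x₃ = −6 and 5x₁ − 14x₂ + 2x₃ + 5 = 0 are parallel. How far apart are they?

11/15

Divide the second equation by -1 to match normals: −5x₁ + 14x₂ − 2x₃ = 5.
Both planes have normal n = (−5, 14, −2), |n| = 15. Any point on the first plane is at distance |5 − (-6)|/|n| = 11/15 from the second.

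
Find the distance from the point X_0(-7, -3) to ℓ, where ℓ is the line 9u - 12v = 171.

d = |9·(-7) + (-12)·(-3) − 171| / √(81 + 144) = |-198|/15 = 66/5.

66/5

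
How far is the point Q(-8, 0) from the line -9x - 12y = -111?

61/5

d = |(-9)·(-8) + (-12)·0 − (-111)| / √(81 + 144) = |183|/15 = 61/5.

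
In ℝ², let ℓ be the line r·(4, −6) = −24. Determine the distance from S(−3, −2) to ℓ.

The normal to the line is n = (4, −6) with |n| = 2√13.
|n·S − (-24)| = |0 − (-24)| = 24, so the distance is 24/(2√13) = 12√13/13.

12√13/13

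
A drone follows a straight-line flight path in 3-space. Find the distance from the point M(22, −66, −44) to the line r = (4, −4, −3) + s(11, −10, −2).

√2249

Direction vector d = (11, −10, −2).
AP = (18, −62, −41), and AP × d = (−286, −415, 502).
|AP × d|² = 506025 and |d|² = 225, so the distance is √(506025/225) = √2249.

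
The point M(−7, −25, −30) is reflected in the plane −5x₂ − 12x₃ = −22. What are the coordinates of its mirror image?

n = (0, −5, −12), |n|² = 169, n·M − (-22) = 507, so t = 507/169 = 3.
Foot F = M − 3·n = (−7, −10, 6); the reflection is 2F − M = (−7, 5, 42).

(-7, 5, 42)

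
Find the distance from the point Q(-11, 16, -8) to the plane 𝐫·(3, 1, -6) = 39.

4√46/23

n = (3, 1, -6); n·P − 39 = -8; |n| = √46; distance = 8/√46 = 4√46/23.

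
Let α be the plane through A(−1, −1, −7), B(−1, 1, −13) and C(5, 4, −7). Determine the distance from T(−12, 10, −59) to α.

AB = (0, 2, −6) and AC = (6, 5, 0), so a normal is n = AB × AC = (30, −36, −12).
Then n·(−12, 10, −59) − 90 = −102.
|n| = √(900 + 1296 + 144) = 6√65, so the distance is |-102|/(6√65) = 17/√65.

17/√65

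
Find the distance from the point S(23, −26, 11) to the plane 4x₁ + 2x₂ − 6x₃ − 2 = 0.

√14

d = |4·23 + 2·(-26) + (-6)·11 − 2| / √(16 + 4 + 36) = |-28| / (2√14) = √14.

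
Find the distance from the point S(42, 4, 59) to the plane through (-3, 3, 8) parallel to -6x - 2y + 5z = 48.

Parallel planes share the normal n = (-6, -2, 5); since (-3, 3, 8) lies on the plane, its equation is -6x - 2y + 5z = 52.
d = |(-6)·42 + (-2)·4 + 5·59 − 52| / √(36 + 4 + 25) = |-17| / √65 = 17/√65.

17/√65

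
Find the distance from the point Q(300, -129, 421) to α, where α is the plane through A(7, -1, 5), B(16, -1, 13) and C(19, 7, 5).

8

AB = (9, 0, 8) and AC = (12, 8, 0), so a normal is n = AB × AC = (-64, 96, 72).
Then n·(300, -129, 421) - (-184) = -1088.
|n| = √(4096 + 9216 + 5184) = 136, so the distance is |-1088|/136 = 8.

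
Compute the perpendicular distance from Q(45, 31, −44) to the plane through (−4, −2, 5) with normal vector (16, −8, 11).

The plane has equation n·(r − (−4, −2, 5)) = 0, i.e. n·r = 7.
Then n·(45, 31, −44) − 7 = −19.
|n| = √(256 + 64 + 121) = 21, so the distance is |-19|/21 = 19/21.

19/21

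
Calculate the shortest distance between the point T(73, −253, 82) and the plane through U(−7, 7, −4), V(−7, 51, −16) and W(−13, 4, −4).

UV = (0, 44, −12) and UW = (−6, −3, 0), so a normal is n = UV × UW = (−36, 72, 264).
n = (−36, 72, 264); n·P − (-300) = 1104; |n| = 276; distance = 1104/276 = 4.

4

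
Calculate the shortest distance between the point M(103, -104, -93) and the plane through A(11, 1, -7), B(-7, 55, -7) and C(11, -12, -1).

4

AB = (-18, 54, 0) and AC = (0, -13, 6), so a normal is n = AB × AC = (324, 108, 234).
n = (324, 108, 234); n·P − 2034 = -1656; |n| = 414; distance = 1656/414 = 4.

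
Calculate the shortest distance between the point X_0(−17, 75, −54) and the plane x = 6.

23

Normal vector n = (1, 0, 0), and n·(−17, 75, −54) − 6 = −23.
|n| = √(1 + 0 + 0) = 1, so the distance is |-23|/1 = 23.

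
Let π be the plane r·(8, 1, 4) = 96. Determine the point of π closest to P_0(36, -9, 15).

(12, -12, 3)

n = (8, 1, 4), |n|² = 81, and n·P_0 − 96 = 243.
t = 243/81 = 3, so the foot is P_0 − t·n = (36, -9, 15) − 3·(8, 1, 4) = (12, -12, 3).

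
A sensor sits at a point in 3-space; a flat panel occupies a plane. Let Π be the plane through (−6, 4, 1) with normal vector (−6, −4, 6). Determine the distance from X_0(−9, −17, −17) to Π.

3/√22

The plane has equation n·(r − (−6, 4, 1)) = 0, i.e. n·r = 26.
Then n·(−9, −17, −17) − 26 = −6.
|n| = √(36 + 16 + 36) = 2√22, so the distance is |-6|/(2√22) = 3/√22.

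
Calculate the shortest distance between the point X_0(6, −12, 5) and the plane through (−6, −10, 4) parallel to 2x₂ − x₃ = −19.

Parallel planes share the normal n = (0, 2, −1); since (−6, −10, 4) lies on the plane, its equation is 2x₂ − x₃ = -24.
Then n·(6, −12, 5) − (−24) = −5.
|n| = √(0 + 4 + 1) = √5, so the distance is |-5|/√5 = √5.

√5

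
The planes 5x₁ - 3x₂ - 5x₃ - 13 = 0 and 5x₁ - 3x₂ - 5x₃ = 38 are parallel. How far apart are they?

25√59/59

Both planes have normal n = (5, -3, -5), |n| = √59. Any point on the first plane is at distance |38 − 13|/|n| = 25/√59 from the second.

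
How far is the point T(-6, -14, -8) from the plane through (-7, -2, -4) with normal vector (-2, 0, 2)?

The plane has equation n·(r − (-7, -2, -4)) = 0, i.e. n·r = 6.
d = |(-2)·(-6) + 2·(-8) − 6| / √(4 + 0 + 4) = |-10| / (2√2) = 5/√2.

5/√2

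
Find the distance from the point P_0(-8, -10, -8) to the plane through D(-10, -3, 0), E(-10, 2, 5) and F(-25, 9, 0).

DE = (0, 5, 5) and DF = (-15, 12, 0), so a normal is n = DE × DF = (-60, -75, 75).
n = (-60, -75, 75); n·P − 825 = -195; |n| = 15√66; distance = 195/(15√66) = 13√66/66.

13√66/66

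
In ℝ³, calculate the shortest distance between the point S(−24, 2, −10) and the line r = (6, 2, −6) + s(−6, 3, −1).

Direction vector d = (−6, 3, −1).
AP = (−30, 0, −4), and AP × d = (12, −6, −90).
|AP × d|² = 8280 and |d|² = 46, so the distance is √(8280/46) = √180 = 6√5.

6√5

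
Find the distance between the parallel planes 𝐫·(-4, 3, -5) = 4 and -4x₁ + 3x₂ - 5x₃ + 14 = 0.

9√2/5

Both planes have normal n = (-4, 3, -5), |n| = 5√2. Any point on the first plane is at distance |(-14) − 4|/|n| = 18/(5√2) = 9√2/5 from the second.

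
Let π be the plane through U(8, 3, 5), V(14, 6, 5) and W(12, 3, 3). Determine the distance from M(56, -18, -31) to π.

6

UV = (6, 3, 0) and UW = (4, 0, -2), so a normal is n = UV × UW = (-6, 12, -12).
Then n·(56, -18, -31) - (-72) = -108.
|n| = √(36 + 144 + 144) = 18, so the distance is |-108|/18 = 6.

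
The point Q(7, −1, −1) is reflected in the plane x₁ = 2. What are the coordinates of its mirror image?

n = (1, 0, 0), |n|² = 1, n·Q − 2 = 5, so t = 5/1 = 5.
Foot F = Q − 5·n = (2, −1, −1); the reflection is 2F − Q = (−3, −1, −1).

(-3, -1, -1)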